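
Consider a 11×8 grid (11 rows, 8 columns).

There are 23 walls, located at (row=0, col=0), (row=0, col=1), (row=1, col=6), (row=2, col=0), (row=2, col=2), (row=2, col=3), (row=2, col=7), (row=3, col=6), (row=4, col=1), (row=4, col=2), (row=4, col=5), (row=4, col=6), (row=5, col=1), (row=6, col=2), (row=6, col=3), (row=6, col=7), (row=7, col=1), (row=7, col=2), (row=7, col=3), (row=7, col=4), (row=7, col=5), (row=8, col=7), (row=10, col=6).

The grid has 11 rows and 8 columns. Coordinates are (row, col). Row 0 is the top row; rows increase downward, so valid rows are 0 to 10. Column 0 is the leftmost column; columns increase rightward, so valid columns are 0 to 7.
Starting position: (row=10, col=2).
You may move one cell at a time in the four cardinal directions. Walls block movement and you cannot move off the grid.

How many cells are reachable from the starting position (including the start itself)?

Answer: Reachable cells: 65

Derivation:
BFS flood-fill from (row=10, col=2):
  Distance 0: (row=10, col=2)
  Distance 1: (row=9, col=2), (row=10, col=1), (row=10, col=3)
  Distance 2: (row=8, col=2), (row=9, col=1), (row=9, col=3), (row=10, col=0), (row=10, col=4)
  Distance 3: (row=8, col=1), (row=8, col=3), (row=9, col=0), (row=9, col=4), (row=10, col=5)
  Distance 4: (row=8, col=0), (row=8, col=4), (row=9, col=5)
  Distance 5: (row=7, col=0), (row=8, col=5), (row=9, col=6)
  Distance 6: (row=6, col=0), (row=8, col=6), (row=9, col=7)
  Distance 7: (row=5, col=0), (row=6, col=1), (row=7, col=6), (row=10, col=7)
  Distance 8: (row=4, col=0), (row=6, col=6), (row=7, col=7)
  Distance 9: (row=3, col=0), (row=5, col=6), (row=6, col=5)
  Distance 10: (row=3, col=1), (row=5, col=5), (row=5, col=7), (row=6, col=4)
  Distance 11: (row=2, col=1), (row=3, col=2), (row=4, col=7), (row=5, col=4)
  Distance 12: (row=1, col=1), (row=3, col=3), (row=3, col=7), (row=4, col=4), (row=5, col=3)
  Distance 13: (row=1, col=0), (row=1, col=2), (row=3, col=4), (row=4, col=3), (row=5, col=2)
  Distance 14: (row=0, col=2), (row=1, col=3), (row=2, col=4), (row=3, col=5)
  Distance 15: (row=0, col=3), (row=1, col=4), (row=2, col=5)
  Distance 16: (row=0, col=4), (row=1, col=5), (row=2, col=6)
  Distance 17: (row=0, col=5)
  Distance 18: (row=0, col=6)
  Distance 19: (row=0, col=7)
  Distance 20: (row=1, col=7)
Total reachable: 65 (grid has 65 open cells total)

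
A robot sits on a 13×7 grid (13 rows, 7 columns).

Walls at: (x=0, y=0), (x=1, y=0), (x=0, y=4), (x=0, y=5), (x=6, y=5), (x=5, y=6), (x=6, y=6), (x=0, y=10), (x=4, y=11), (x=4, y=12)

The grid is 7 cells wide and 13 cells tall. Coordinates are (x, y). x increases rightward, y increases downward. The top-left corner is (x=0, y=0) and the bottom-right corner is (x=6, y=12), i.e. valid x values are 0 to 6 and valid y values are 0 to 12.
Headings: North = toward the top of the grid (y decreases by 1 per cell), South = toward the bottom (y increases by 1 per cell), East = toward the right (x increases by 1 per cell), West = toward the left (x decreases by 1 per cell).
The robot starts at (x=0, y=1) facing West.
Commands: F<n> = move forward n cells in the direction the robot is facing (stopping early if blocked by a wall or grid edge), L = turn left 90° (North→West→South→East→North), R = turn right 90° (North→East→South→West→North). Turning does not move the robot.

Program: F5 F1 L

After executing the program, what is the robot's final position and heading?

Start: (x=0, y=1), facing West
  F5: move forward 0/5 (blocked), now at (x=0, y=1)
  F1: move forward 0/1 (blocked), now at (x=0, y=1)
  L: turn left, now facing South
Final: (x=0, y=1), facing South

Answer: Final position: (x=0, y=1), facing South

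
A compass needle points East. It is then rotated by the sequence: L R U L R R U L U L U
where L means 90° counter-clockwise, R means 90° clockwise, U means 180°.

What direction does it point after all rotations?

Answer: Final heading: North

Derivation:
Start: East
  L (left (90° counter-clockwise)) -> North
  R (right (90° clockwise)) -> East
  U (U-turn (180°)) -> West
  L (left (90° counter-clockwise)) -> South
  R (right (90° clockwise)) -> West
  R (right (90° clockwise)) -> North
  U (U-turn (180°)) -> South
  L (left (90° counter-clockwise)) -> East
  U (U-turn (180°)) -> West
  L (left (90° counter-clockwise)) -> South
  U (U-turn (180°)) -> North
Final: North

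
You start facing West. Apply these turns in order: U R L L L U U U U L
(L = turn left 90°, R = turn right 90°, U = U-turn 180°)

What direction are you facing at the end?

Answer: Final heading: South

Derivation:
Start: West
  U (U-turn (180°)) -> East
  R (right (90° clockwise)) -> South
  L (left (90° counter-clockwise)) -> East
  L (left (90° counter-clockwise)) -> North
  L (left (90° counter-clockwise)) -> West
  U (U-turn (180°)) -> East
  U (U-turn (180°)) -> West
  U (U-turn (180°)) -> East
  U (U-turn (180°)) -> West
  L (left (90° counter-clockwise)) -> South
Final: South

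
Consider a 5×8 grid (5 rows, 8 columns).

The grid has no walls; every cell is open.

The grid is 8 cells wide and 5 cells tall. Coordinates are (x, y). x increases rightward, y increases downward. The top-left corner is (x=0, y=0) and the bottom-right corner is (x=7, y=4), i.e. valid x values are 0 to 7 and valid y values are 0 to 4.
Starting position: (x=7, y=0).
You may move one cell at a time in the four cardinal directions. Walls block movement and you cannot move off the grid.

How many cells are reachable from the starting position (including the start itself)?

BFS flood-fill from (x=7, y=0):
  Distance 0: (x=7, y=0)
  Distance 1: (x=6, y=0), (x=7, y=1)
  Distance 2: (x=5, y=0), (x=6, y=1), (x=7, y=2)
  Distance 3: (x=4, y=0), (x=5, y=1), (x=6, y=2), (x=7, y=3)
  Distance 4: (x=3, y=0), (x=4, y=1), (x=5, y=2), (x=6, y=3), (x=7, y=4)
  Distance 5: (x=2, y=0), (x=3, y=1), (x=4, y=2), (x=5, y=3), (x=6, y=4)
  Distance 6: (x=1, y=0), (x=2, y=1), (x=3, y=2), (x=4, y=3), (x=5, y=4)
  Distance 7: (x=0, y=0), (x=1, y=1), (x=2, y=2), (x=3, y=3), (x=4, y=4)
  Distance 8: (x=0, y=1), (x=1, y=2), (x=2, y=3), (x=3, y=4)
  Distance 9: (x=0, y=2), (x=1, y=3), (x=2, y=4)
  Distance 10: (x=0, y=3), (x=1, y=4)
  Distance 11: (x=0, y=4)
Total reachable: 40 (grid has 40 open cells total)

Answer: Reachable cells: 40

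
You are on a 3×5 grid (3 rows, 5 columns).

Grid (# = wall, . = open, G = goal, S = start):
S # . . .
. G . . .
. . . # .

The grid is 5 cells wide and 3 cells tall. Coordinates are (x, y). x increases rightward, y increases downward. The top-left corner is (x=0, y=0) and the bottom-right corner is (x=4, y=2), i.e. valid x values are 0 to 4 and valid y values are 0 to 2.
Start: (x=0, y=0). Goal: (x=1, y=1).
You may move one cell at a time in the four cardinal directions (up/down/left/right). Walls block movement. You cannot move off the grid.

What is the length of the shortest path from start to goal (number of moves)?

Answer: Shortest path length: 2

Derivation:
BFS from (x=0, y=0) until reaching (x=1, y=1):
  Distance 0: (x=0, y=0)
  Distance 1: (x=0, y=1)
  Distance 2: (x=1, y=1), (x=0, y=2)  <- goal reached here
One shortest path (2 moves): (x=0, y=0) -> (x=0, y=1) -> (x=1, y=1)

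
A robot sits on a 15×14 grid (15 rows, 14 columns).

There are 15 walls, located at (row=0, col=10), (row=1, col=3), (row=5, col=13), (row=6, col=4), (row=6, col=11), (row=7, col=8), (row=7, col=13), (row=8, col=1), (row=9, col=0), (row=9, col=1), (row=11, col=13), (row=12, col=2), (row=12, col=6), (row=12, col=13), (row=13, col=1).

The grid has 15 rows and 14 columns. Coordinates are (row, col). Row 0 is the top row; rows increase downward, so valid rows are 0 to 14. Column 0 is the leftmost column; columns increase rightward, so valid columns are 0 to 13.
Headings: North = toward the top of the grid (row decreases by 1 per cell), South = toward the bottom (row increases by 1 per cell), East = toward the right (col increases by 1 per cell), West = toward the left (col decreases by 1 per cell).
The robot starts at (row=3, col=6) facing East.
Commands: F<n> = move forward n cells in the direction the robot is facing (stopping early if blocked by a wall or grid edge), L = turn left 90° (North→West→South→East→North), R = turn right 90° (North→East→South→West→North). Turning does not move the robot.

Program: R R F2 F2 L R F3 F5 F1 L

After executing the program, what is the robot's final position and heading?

Answer: Final position: (row=3, col=0), facing South

Derivation:
Start: (row=3, col=6), facing East
  R: turn right, now facing South
  R: turn right, now facing West
  F2: move forward 2, now at (row=3, col=4)
  F2: move forward 2, now at (row=3, col=2)
  L: turn left, now facing South
  R: turn right, now facing West
  F3: move forward 2/3 (blocked), now at (row=3, col=0)
  F5: move forward 0/5 (blocked), now at (row=3, col=0)
  F1: move forward 0/1 (blocked), now at (row=3, col=0)
  L: turn left, now facing South
Final: (row=3, col=0), facing South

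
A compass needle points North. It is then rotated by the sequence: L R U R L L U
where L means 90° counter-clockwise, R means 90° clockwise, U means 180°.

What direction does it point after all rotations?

Start: North
  L (left (90° counter-clockwise)) -> West
  R (right (90° clockwise)) -> North
  U (U-turn (180°)) -> South
  R (right (90° clockwise)) -> West
  L (left (90° counter-clockwise)) -> South
  L (left (90° counter-clockwise)) -> East
  U (U-turn (180°)) -> West
Final: West

Answer: Final heading: West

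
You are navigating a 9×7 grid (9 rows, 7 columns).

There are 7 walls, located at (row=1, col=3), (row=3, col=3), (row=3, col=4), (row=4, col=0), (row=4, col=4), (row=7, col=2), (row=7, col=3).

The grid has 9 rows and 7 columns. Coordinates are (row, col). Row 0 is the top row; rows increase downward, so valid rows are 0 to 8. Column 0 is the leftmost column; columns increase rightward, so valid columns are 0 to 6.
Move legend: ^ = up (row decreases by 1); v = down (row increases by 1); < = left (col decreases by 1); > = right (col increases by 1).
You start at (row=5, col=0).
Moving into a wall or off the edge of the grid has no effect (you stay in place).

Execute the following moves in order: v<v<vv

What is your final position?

Start: (row=5, col=0)
  v (down): (row=5, col=0) -> (row=6, col=0)
  < (left): blocked, stay at (row=6, col=0)
  v (down): (row=6, col=0) -> (row=7, col=0)
  < (left): blocked, stay at (row=7, col=0)
  v (down): (row=7, col=0) -> (row=8, col=0)
  v (down): blocked, stay at (row=8, col=0)
Final: (row=8, col=0)

Answer: Final position: (row=8, col=0)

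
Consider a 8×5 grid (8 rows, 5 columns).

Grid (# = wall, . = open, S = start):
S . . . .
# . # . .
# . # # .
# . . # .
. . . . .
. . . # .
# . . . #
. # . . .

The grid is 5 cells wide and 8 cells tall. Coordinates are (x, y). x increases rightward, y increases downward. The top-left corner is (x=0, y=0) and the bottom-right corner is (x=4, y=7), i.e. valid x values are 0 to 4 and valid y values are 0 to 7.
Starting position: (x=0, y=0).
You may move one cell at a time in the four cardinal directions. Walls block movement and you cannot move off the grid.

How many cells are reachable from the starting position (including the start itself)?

BFS flood-fill from (x=0, y=0):
  Distance 0: (x=0, y=0)
  Distance 1: (x=1, y=0)
  Distance 2: (x=2, y=0), (x=1, y=1)
  Distance 3: (x=3, y=0), (x=1, y=2)
  Distance 4: (x=4, y=0), (x=3, y=1), (x=1, y=3)
  Distance 5: (x=4, y=1), (x=2, y=3), (x=1, y=4)
  Distance 6: (x=4, y=2), (x=0, y=4), (x=2, y=4), (x=1, y=5)
  Distance 7: (x=4, y=3), (x=3, y=4), (x=0, y=5), (x=2, y=5), (x=1, y=6)
  Distance 8: (x=4, y=4), (x=2, y=6)
  Distance 9: (x=4, y=5), (x=3, y=6), (x=2, y=7)
  Distance 10: (x=3, y=7)
  Distance 11: (x=4, y=7)
Total reachable: 28 (grid has 29 open cells total)

Answer: Reachable cells: 28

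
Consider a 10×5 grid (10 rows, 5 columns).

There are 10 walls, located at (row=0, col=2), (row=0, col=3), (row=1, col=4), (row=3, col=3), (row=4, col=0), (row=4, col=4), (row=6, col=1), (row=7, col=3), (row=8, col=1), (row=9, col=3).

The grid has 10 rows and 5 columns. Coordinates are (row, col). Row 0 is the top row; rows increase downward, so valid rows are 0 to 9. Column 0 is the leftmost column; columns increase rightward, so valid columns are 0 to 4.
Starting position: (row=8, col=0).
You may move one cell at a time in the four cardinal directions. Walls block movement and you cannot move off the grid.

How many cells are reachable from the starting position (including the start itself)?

BFS flood-fill from (row=8, col=0):
  Distance 0: (row=8, col=0)
  Distance 1: (row=7, col=0), (row=9, col=0)
  Distance 2: (row=6, col=0), (row=7, col=1), (row=9, col=1)
  Distance 3: (row=5, col=0), (row=7, col=2), (row=9, col=2)
  Distance 4: (row=5, col=1), (row=6, col=2), (row=8, col=2)
  Distance 5: (row=4, col=1), (row=5, col=2), (row=6, col=3), (row=8, col=3)
  Distance 6: (row=3, col=1), (row=4, col=2), (row=5, col=3), (row=6, col=4), (row=8, col=4)
  Distance 7: (row=2, col=1), (row=3, col=0), (row=3, col=2), (row=4, col=3), (row=5, col=4), (row=7, col=4), (row=9, col=4)
  Distance 8: (row=1, col=1), (row=2, col=0), (row=2, col=2)
  Distance 9: (row=0, col=1), (row=1, col=0), (row=1, col=2), (row=2, col=3)
  Distance 10: (row=0, col=0), (row=1, col=3), (row=2, col=4)
  Distance 11: (row=3, col=4)
Total reachable: 39 (grid has 40 open cells total)

Answer: Reachable cells: 39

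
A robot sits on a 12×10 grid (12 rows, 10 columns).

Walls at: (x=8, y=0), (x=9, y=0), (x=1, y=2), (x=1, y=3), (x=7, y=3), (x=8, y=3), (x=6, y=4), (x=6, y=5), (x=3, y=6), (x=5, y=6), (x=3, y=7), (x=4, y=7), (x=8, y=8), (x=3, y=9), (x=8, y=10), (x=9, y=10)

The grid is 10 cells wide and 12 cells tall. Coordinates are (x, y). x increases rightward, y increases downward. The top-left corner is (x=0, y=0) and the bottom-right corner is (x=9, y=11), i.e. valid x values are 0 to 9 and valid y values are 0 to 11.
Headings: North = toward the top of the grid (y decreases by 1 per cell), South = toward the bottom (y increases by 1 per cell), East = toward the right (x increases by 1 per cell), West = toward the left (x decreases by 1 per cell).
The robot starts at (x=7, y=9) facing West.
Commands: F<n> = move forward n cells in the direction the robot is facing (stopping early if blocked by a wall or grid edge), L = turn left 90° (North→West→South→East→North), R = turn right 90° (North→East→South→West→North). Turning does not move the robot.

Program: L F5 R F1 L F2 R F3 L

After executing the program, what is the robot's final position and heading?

Answer: Final position: (x=3, y=11), facing South

Derivation:
Start: (x=7, y=9), facing West
  L: turn left, now facing South
  F5: move forward 2/5 (blocked), now at (x=7, y=11)
  R: turn right, now facing West
  F1: move forward 1, now at (x=6, y=11)
  L: turn left, now facing South
  F2: move forward 0/2 (blocked), now at (x=6, y=11)
  R: turn right, now facing West
  F3: move forward 3, now at (x=3, y=11)
  L: turn left, now facing South
Final: (x=3, y=11), facing South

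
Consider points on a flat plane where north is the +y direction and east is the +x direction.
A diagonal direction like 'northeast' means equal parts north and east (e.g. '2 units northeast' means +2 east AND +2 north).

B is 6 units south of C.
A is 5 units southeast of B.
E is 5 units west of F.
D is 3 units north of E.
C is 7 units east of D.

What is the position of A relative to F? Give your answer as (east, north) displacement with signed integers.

Place F at the origin (east=0, north=0).
  E is 5 units west of F: delta (east=-5, north=+0); E at (east=-5, north=0).
  D is 3 units north of E: delta (east=+0, north=+3); D at (east=-5, north=3).
  C is 7 units east of D: delta (east=+7, north=+0); C at (east=2, north=3).
  B is 6 units south of C: delta (east=+0, north=-6); B at (east=2, north=-3).
  A is 5 units southeast of B: delta (east=+5, north=-5); A at (east=7, north=-8).
Therefore A relative to F: (east=7, north=-8).

Answer: A is at (east=7, north=-8) relative to F.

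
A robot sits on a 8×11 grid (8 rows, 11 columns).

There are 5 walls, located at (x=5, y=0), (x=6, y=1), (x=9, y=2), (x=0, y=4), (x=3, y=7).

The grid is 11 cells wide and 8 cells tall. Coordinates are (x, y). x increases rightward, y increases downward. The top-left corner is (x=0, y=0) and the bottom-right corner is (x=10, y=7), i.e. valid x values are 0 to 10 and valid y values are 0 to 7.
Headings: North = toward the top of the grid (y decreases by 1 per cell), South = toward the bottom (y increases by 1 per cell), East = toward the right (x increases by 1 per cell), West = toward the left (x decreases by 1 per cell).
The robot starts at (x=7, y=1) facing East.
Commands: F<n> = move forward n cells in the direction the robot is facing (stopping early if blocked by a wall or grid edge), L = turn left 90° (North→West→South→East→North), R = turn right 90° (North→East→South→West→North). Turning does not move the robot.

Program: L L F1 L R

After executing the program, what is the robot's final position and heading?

Answer: Final position: (x=7, y=1), facing West

Derivation:
Start: (x=7, y=1), facing East
  L: turn left, now facing North
  L: turn left, now facing West
  F1: move forward 0/1 (blocked), now at (x=7, y=1)
  L: turn left, now facing South
  R: turn right, now facing West
Final: (x=7, y=1), facing West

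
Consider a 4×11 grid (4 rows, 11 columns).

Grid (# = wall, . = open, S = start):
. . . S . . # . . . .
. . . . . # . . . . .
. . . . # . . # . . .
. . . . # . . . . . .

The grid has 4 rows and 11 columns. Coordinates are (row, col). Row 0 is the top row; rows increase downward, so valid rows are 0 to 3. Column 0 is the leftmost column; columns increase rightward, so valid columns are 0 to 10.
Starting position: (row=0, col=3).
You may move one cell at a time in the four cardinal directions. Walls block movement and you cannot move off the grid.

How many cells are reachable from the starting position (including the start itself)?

Answer: Reachable cells: 19

Derivation:
BFS flood-fill from (row=0, col=3):
  Distance 0: (row=0, col=3)
  Distance 1: (row=0, col=2), (row=0, col=4), (row=1, col=3)
  Distance 2: (row=0, col=1), (row=0, col=5), (row=1, col=2), (row=1, col=4), (row=2, col=3)
  Distance 3: (row=0, col=0), (row=1, col=1), (row=2, col=2), (row=3, col=3)
  Distance 4: (row=1, col=0), (row=2, col=1), (row=3, col=2)
  Distance 5: (row=2, col=0), (row=3, col=1)
  Distance 6: (row=3, col=0)
Total reachable: 19 (grid has 39 open cells total)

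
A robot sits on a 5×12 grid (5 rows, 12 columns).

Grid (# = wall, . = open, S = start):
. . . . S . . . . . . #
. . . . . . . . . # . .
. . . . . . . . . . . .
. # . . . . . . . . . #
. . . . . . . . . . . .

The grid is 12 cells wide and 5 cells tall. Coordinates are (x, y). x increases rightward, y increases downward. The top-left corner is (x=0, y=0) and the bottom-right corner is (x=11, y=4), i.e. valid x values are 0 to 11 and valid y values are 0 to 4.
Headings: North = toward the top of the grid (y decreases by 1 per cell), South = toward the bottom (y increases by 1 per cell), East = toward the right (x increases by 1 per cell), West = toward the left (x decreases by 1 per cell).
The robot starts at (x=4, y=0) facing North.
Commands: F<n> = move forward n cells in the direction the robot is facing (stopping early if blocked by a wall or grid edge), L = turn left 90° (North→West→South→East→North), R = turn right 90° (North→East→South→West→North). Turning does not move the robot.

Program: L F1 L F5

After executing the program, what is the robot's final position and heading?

Answer: Final position: (x=3, y=4), facing South

Derivation:
Start: (x=4, y=0), facing North
  L: turn left, now facing West
  F1: move forward 1, now at (x=3, y=0)
  L: turn left, now facing South
  F5: move forward 4/5 (blocked), now at (x=3, y=4)
Final: (x=3, y=4), facing South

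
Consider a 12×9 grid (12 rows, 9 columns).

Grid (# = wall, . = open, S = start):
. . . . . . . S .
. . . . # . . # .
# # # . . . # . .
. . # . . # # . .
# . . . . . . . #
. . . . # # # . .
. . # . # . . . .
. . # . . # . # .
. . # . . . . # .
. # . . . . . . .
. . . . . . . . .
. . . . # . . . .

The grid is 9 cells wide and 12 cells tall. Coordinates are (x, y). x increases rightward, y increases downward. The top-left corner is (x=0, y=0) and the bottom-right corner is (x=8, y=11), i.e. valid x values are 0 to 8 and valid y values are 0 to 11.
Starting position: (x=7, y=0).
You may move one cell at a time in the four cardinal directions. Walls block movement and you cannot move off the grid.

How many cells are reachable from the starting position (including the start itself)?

Answer: Reachable cells: 85

Derivation:
BFS flood-fill from (x=7, y=0):
  Distance 0: (x=7, y=0)
  Distance 1: (x=6, y=0), (x=8, y=0)
  Distance 2: (x=5, y=0), (x=6, y=1), (x=8, y=1)
  Distance 3: (x=4, y=0), (x=5, y=1), (x=8, y=2)
  Distance 4: (x=3, y=0), (x=5, y=2), (x=7, y=2), (x=8, y=3)
  Distance 5: (x=2, y=0), (x=3, y=1), (x=4, y=2), (x=7, y=3)
  Distance 6: (x=1, y=0), (x=2, y=1), (x=3, y=2), (x=4, y=3), (x=7, y=4)
  Distance 7: (x=0, y=0), (x=1, y=1), (x=3, y=3), (x=4, y=4), (x=6, y=4), (x=7, y=5)
  Distance 8: (x=0, y=1), (x=3, y=4), (x=5, y=4), (x=8, y=5), (x=7, y=6)
  Distance 9: (x=2, y=4), (x=3, y=5), (x=6, y=6), (x=8, y=6)
  Distance 10: (x=1, y=4), (x=2, y=5), (x=3, y=6), (x=5, y=6), (x=6, y=7), (x=8, y=7)
  Distance 11: (x=1, y=3), (x=1, y=5), (x=3, y=7), (x=6, y=8), (x=8, y=8)
  Distance 12: (x=0, y=3), (x=0, y=5), (x=1, y=6), (x=4, y=7), (x=3, y=8), (x=5, y=8), (x=6, y=9), (x=8, y=9)
  Distance 13: (x=0, y=6), (x=1, y=7), (x=4, y=8), (x=3, y=9), (x=5, y=9), (x=7, y=9), (x=6, y=10), (x=8, y=10)
  Distance 14: (x=0, y=7), (x=1, y=8), (x=2, y=9), (x=4, y=9), (x=3, y=10), (x=5, y=10), (x=7, y=10), (x=6, y=11), (x=8, y=11)
  Distance 15: (x=0, y=8), (x=2, y=10), (x=4, y=10), (x=3, y=11), (x=5, y=11), (x=7, y=11)
  Distance 16: (x=0, y=9), (x=1, y=10), (x=2, y=11)
  Distance 17: (x=0, y=10), (x=1, y=11)
  Distance 18: (x=0, y=11)
Total reachable: 85 (grid has 85 open cells total)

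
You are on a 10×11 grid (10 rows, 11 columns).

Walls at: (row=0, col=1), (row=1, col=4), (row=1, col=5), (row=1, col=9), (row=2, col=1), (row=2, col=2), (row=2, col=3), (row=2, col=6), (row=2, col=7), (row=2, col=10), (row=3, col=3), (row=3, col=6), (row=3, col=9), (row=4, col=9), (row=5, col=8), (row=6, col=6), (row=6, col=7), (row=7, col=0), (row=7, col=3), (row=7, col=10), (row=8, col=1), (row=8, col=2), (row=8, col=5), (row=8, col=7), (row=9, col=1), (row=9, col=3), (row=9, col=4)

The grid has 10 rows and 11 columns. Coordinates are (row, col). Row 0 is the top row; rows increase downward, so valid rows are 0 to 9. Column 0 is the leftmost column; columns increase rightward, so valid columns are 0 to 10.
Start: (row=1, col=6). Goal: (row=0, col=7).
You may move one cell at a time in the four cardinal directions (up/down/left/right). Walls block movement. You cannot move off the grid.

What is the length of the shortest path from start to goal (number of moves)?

BFS from (row=1, col=6) until reaching (row=0, col=7):
  Distance 0: (row=1, col=6)
  Distance 1: (row=0, col=6), (row=1, col=7)
  Distance 2: (row=0, col=5), (row=0, col=7), (row=1, col=8)  <- goal reached here
One shortest path (2 moves): (row=1, col=6) -> (row=1, col=7) -> (row=0, col=7)

Answer: Shortest path length: 2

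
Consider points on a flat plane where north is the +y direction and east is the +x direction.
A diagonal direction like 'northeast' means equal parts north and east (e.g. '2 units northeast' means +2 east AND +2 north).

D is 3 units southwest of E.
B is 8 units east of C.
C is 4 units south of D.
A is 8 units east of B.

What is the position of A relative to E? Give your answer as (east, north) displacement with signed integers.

Answer: A is at (east=13, north=-7) relative to E.

Derivation:
Place E at the origin (east=0, north=0).
  D is 3 units southwest of E: delta (east=-3, north=-3); D at (east=-3, north=-3).
  C is 4 units south of D: delta (east=+0, north=-4); C at (east=-3, north=-7).
  B is 8 units east of C: delta (east=+8, north=+0); B at (east=5, north=-7).
  A is 8 units east of B: delta (east=+8, north=+0); A at (east=13, north=-7).
Therefore A relative to E: (east=13, north=-7).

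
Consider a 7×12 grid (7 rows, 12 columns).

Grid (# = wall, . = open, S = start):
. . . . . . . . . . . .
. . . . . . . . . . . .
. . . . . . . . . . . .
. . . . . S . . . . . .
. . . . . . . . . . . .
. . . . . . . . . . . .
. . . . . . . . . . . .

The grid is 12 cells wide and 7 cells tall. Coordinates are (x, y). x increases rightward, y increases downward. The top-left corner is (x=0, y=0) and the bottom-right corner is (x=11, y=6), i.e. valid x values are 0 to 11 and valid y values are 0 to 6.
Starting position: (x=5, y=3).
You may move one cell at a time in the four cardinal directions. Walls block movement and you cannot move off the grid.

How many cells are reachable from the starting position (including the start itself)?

Answer: Reachable cells: 84

Derivation:
BFS flood-fill from (x=5, y=3):
  Distance 0: (x=5, y=3)
  Distance 1: (x=5, y=2), (x=4, y=3), (x=6, y=3), (x=5, y=4)
  Distance 2: (x=5, y=1), (x=4, y=2), (x=6, y=2), (x=3, y=3), (x=7, y=3), (x=4, y=4), (x=6, y=4), (x=5, y=5)
  Distance 3: (x=5, y=0), (x=4, y=1), (x=6, y=1), (x=3, y=2), (x=7, y=2), (x=2, y=3), (x=8, y=3), (x=3, y=4), (x=7, y=4), (x=4, y=5), (x=6, y=5), (x=5, y=6)
  Distance 4: (x=4, y=0), (x=6, y=0), (x=3, y=1), (x=7, y=1), (x=2, y=2), (x=8, y=2), (x=1, y=3), (x=9, y=3), (x=2, y=4), (x=8, y=4), (x=3, y=5), (x=7, y=5), (x=4, y=6), (x=6, y=6)
  Distance 5: (x=3, y=0), (x=7, y=0), (x=2, y=1), (x=8, y=1), (x=1, y=2), (x=9, y=2), (x=0, y=3), (x=10, y=3), (x=1, y=4), (x=9, y=4), (x=2, y=5), (x=8, y=5), (x=3, y=6), (x=7, y=6)
  Distance 6: (x=2, y=0), (x=8, y=0), (x=1, y=1), (x=9, y=1), (x=0, y=2), (x=10, y=2), (x=11, y=3), (x=0, y=4), (x=10, y=4), (x=1, y=5), (x=9, y=5), (x=2, y=6), (x=8, y=6)
  Distance 7: (x=1, y=0), (x=9, y=0), (x=0, y=1), (x=10, y=1), (x=11, y=2), (x=11, y=4), (x=0, y=5), (x=10, y=5), (x=1, y=6), (x=9, y=6)
  Distance 8: (x=0, y=0), (x=10, y=0), (x=11, y=1), (x=11, y=5), (x=0, y=6), (x=10, y=6)
  Distance 9: (x=11, y=0), (x=11, y=6)
Total reachable: 84 (grid has 84 open cells total)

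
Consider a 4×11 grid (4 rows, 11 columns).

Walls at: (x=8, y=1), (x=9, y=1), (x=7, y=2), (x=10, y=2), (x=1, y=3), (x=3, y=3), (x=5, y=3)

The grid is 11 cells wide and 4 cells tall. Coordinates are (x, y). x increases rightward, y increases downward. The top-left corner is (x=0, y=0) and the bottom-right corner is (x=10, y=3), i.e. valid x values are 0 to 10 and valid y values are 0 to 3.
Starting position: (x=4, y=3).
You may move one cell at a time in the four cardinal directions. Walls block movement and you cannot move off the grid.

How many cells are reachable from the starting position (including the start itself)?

Answer: Reachable cells: 37

Derivation:
BFS flood-fill from (x=4, y=3):
  Distance 0: (x=4, y=3)
  Distance 1: (x=4, y=2)
  Distance 2: (x=4, y=1), (x=3, y=2), (x=5, y=2)
  Distance 3: (x=4, y=0), (x=3, y=1), (x=5, y=1), (x=2, y=2), (x=6, y=2)
  Distance 4: (x=3, y=0), (x=5, y=0), (x=2, y=1), (x=6, y=1), (x=1, y=2), (x=2, y=3), (x=6, y=3)
  Distance 5: (x=2, y=0), (x=6, y=0), (x=1, y=1), (x=7, y=1), (x=0, y=2), (x=7, y=3)
  Distance 6: (x=1, y=0), (x=7, y=0), (x=0, y=1), (x=0, y=3), (x=8, y=3)
  Distance 7: (x=0, y=0), (x=8, y=0), (x=8, y=2), (x=9, y=3)
  Distance 8: (x=9, y=0), (x=9, y=2), (x=10, y=3)
  Distance 9: (x=10, y=0)
  Distance 10: (x=10, y=1)
Total reachable: 37 (grid has 37 open cells total)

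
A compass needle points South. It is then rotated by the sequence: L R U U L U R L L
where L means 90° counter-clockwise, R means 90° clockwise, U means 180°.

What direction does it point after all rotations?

Answer: Final heading: South

Derivation:
Start: South
  L (left (90° counter-clockwise)) -> East
  R (right (90° clockwise)) -> South
  U (U-turn (180°)) -> North
  U (U-turn (180°)) -> South
  L (left (90° counter-clockwise)) -> East
  U (U-turn (180°)) -> West
  R (right (90° clockwise)) -> North
  L (left (90° counter-clockwise)) -> West
  L (left (90° counter-clockwise)) -> South
Final: South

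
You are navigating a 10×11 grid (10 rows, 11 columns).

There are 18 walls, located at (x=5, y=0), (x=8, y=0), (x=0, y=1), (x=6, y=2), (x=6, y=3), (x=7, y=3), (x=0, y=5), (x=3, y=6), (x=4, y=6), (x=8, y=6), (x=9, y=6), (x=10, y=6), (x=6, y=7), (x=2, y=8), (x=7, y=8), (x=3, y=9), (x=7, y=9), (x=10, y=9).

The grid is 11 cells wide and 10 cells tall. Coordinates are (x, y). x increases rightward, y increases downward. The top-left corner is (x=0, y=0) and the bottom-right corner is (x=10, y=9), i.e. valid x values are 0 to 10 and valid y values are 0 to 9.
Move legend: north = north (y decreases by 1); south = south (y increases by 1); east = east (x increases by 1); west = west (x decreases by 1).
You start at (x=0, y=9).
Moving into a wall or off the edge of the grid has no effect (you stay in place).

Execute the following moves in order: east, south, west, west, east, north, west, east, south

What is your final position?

Answer: Final position: (x=1, y=9)

Derivation:
Start: (x=0, y=9)
  east (east): (x=0, y=9) -> (x=1, y=9)
  south (south): blocked, stay at (x=1, y=9)
  west (west): (x=1, y=9) -> (x=0, y=9)
  west (west): blocked, stay at (x=0, y=9)
  east (east): (x=0, y=9) -> (x=1, y=9)
  north (north): (x=1, y=9) -> (x=1, y=8)
  west (west): (x=1, y=8) -> (x=0, y=8)
  east (east): (x=0, y=8) -> (x=1, y=8)
  south (south): (x=1, y=8) -> (x=1, y=9)
Final: (x=1, y=9)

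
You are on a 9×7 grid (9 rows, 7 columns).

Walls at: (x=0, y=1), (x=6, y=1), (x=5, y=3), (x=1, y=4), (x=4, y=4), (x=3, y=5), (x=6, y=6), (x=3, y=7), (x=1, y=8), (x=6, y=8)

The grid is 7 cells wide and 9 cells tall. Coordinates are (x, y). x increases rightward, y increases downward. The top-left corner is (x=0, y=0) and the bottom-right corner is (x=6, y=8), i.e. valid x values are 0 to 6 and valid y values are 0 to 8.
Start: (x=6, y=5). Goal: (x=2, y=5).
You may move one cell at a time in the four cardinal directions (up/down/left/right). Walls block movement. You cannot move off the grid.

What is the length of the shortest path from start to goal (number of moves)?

Answer: Shortest path length: 6

Derivation:
BFS from (x=6, y=5) until reaching (x=2, y=5):
  Distance 0: (x=6, y=5)
  Distance 1: (x=6, y=4), (x=5, y=5)
  Distance 2: (x=6, y=3), (x=5, y=4), (x=4, y=5), (x=5, y=6)
  Distance 3: (x=6, y=2), (x=4, y=6), (x=5, y=7)
  Distance 4: (x=5, y=2), (x=3, y=6), (x=4, y=7), (x=6, y=7), (x=5, y=8)
  Distance 5: (x=5, y=1), (x=4, y=2), (x=2, y=6), (x=4, y=8)
  Distance 6: (x=5, y=0), (x=4, y=1), (x=3, y=2), (x=4, y=3), (x=2, y=5), (x=1, y=6), (x=2, y=7), (x=3, y=8)  <- goal reached here
One shortest path (6 moves): (x=6, y=5) -> (x=5, y=5) -> (x=4, y=5) -> (x=4, y=6) -> (x=3, y=6) -> (x=2, y=6) -> (x=2, y=5)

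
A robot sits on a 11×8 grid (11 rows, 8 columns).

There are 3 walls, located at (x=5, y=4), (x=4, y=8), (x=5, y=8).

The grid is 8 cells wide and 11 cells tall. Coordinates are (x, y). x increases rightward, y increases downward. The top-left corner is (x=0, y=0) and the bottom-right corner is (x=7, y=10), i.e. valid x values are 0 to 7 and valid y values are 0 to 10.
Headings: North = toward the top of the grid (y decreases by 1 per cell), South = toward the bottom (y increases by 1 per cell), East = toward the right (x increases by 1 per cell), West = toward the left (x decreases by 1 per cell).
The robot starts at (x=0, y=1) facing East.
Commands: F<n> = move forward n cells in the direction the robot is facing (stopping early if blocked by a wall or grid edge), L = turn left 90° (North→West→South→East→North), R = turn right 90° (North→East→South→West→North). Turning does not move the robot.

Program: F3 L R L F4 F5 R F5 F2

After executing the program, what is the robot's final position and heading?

Answer: Final position: (x=7, y=0), facing East

Derivation:
Start: (x=0, y=1), facing East
  F3: move forward 3, now at (x=3, y=1)
  L: turn left, now facing North
  R: turn right, now facing East
  L: turn left, now facing North
  F4: move forward 1/4 (blocked), now at (x=3, y=0)
  F5: move forward 0/5 (blocked), now at (x=3, y=0)
  R: turn right, now facing East
  F5: move forward 4/5 (blocked), now at (x=7, y=0)
  F2: move forward 0/2 (blocked), now at (x=7, y=0)
Final: (x=7, y=0), facing East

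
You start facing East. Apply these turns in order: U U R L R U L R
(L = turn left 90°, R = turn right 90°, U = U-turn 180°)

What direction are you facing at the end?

Start: East
  U (U-turn (180°)) -> West
  U (U-turn (180°)) -> East
  R (right (90° clockwise)) -> South
  L (left (90° counter-clockwise)) -> East
  R (right (90° clockwise)) -> South
  U (U-turn (180°)) -> North
  L (left (90° counter-clockwise)) -> West
  R (right (90° clockwise)) -> North
Final: North

Answer: Final heading: North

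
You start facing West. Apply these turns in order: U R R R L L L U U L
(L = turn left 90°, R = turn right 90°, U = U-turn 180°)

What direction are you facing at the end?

Start: West
  U (U-turn (180°)) -> East
  R (right (90° clockwise)) -> South
  R (right (90° clockwise)) -> West
  R (right (90° clockwise)) -> North
  L (left (90° counter-clockwise)) -> West
  L (left (90° counter-clockwise)) -> South
  L (left (90° counter-clockwise)) -> East
  U (U-turn (180°)) -> West
  U (U-turn (180°)) -> East
  L (left (90° counter-clockwise)) -> North
Final: North

Answer: Final heading: North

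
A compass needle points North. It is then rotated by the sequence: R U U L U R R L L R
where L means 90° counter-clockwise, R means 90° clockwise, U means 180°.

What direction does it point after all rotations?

Start: North
  R (right (90° clockwise)) -> East
  U (U-turn (180°)) -> West
  U (U-turn (180°)) -> East
  L (left (90° counter-clockwise)) -> North
  U (U-turn (180°)) -> South
  R (right (90° clockwise)) -> West
  R (right (90° clockwise)) -> North
  L (left (90° counter-clockwise)) -> West
  L (left (90° counter-clockwise)) -> South
  R (right (90° clockwise)) -> West
Final: West

Answer: Final heading: West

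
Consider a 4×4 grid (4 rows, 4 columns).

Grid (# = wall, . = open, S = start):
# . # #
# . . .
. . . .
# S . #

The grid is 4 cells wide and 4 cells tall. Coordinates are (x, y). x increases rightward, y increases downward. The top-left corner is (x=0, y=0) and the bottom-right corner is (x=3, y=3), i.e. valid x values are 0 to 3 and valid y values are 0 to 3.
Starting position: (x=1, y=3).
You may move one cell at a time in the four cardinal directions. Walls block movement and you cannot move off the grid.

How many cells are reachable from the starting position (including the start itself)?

Answer: Reachable cells: 10

Derivation:
BFS flood-fill from (x=1, y=3):
  Distance 0: (x=1, y=3)
  Distance 1: (x=1, y=2), (x=2, y=3)
  Distance 2: (x=1, y=1), (x=0, y=2), (x=2, y=2)
  Distance 3: (x=1, y=0), (x=2, y=1), (x=3, y=2)
  Distance 4: (x=3, y=1)
Total reachable: 10 (grid has 10 open cells total)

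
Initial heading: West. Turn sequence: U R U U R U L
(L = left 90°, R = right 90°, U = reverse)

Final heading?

Start: West
  U (U-turn (180°)) -> East
  R (right (90° clockwise)) -> South
  U (U-turn (180°)) -> North
  U (U-turn (180°)) -> South
  R (right (90° clockwise)) -> West
  U (U-turn (180°)) -> East
  L (left (90° counter-clockwise)) -> North
Final: North

Answer: Final heading: North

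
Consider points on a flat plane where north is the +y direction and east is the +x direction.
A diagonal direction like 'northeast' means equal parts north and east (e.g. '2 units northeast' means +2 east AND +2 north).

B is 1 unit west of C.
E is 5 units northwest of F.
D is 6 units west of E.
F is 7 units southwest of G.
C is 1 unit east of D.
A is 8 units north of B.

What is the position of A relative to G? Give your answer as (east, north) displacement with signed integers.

Place G at the origin (east=0, north=0).
  F is 7 units southwest of G: delta (east=-7, north=-7); F at (east=-7, north=-7).
  E is 5 units northwest of F: delta (east=-5, north=+5); E at (east=-12, north=-2).
  D is 6 units west of E: delta (east=-6, north=+0); D at (east=-18, north=-2).
  C is 1 unit east of D: delta (east=+1, north=+0); C at (east=-17, north=-2).
  B is 1 unit west of C: delta (east=-1, north=+0); B at (east=-18, north=-2).
  A is 8 units north of B: delta (east=+0, north=+8); A at (east=-18, north=6).
Therefore A relative to G: (east=-18, north=6).

Answer: A is at (east=-18, north=6) relative to G.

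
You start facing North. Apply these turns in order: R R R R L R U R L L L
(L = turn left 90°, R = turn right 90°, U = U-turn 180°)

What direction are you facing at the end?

Start: North
  R (right (90° clockwise)) -> East
  R (right (90° clockwise)) -> South
  R (right (90° clockwise)) -> West
  R (right (90° clockwise)) -> North
  L (left (90° counter-clockwise)) -> West
  R (right (90° clockwise)) -> North
  U (U-turn (180°)) -> South
  R (right (90° clockwise)) -> West
  L (left (90° counter-clockwise)) -> South
  L (left (90° counter-clockwise)) -> East
  L (left (90° counter-clockwise)) -> North
Final: North

Answer: Final heading: North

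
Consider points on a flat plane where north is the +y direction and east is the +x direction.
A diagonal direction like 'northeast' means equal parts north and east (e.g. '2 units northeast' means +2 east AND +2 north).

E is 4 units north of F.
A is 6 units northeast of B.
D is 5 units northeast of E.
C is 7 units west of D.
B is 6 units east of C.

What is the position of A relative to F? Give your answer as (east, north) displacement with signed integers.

Answer: A is at (east=10, north=15) relative to F.

Derivation:
Place F at the origin (east=0, north=0).
  E is 4 units north of F: delta (east=+0, north=+4); E at (east=0, north=4).
  D is 5 units northeast of E: delta (east=+5, north=+5); D at (east=5, north=9).
  C is 7 units west of D: delta (east=-7, north=+0); C at (east=-2, north=9).
  B is 6 units east of C: delta (east=+6, north=+0); B at (east=4, north=9).
  A is 6 units northeast of B: delta (east=+6, north=+6); A at (east=10, north=15).
Therefore A relative to F: (east=10, north=15).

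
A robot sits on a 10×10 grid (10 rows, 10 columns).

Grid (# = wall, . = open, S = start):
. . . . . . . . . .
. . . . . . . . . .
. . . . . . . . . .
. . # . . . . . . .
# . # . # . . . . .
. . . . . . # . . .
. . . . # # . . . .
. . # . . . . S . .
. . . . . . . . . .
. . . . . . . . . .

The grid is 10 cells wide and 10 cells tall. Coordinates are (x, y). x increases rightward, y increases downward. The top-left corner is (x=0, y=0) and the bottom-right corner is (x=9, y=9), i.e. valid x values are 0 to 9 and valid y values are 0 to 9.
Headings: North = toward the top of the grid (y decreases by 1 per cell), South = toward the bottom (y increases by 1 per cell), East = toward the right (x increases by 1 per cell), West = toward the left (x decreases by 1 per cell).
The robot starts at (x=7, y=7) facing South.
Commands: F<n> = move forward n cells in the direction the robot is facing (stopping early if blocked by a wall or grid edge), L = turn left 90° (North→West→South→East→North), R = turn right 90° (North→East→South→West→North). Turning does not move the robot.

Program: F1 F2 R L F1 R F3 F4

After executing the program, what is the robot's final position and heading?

Answer: Final position: (x=0, y=9), facing West

Derivation:
Start: (x=7, y=7), facing South
  F1: move forward 1, now at (x=7, y=8)
  F2: move forward 1/2 (blocked), now at (x=7, y=9)
  R: turn right, now facing West
  L: turn left, now facing South
  F1: move forward 0/1 (blocked), now at (x=7, y=9)
  R: turn right, now facing West
  F3: move forward 3, now at (x=4, y=9)
  F4: move forward 4, now at (x=0, y=9)
Final: (x=0, y=9), facing West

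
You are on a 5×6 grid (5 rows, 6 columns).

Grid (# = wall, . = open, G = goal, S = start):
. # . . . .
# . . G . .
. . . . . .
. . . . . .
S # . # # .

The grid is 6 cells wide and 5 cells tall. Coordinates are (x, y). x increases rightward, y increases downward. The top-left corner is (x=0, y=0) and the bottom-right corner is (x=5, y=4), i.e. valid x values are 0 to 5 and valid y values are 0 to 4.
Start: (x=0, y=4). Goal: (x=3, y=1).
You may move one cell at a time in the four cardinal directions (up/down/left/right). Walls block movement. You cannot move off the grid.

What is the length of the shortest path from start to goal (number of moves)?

Answer: Shortest path length: 6

Derivation:
BFS from (x=0, y=4) until reaching (x=3, y=1):
  Distance 0: (x=0, y=4)
  Distance 1: (x=0, y=3)
  Distance 2: (x=0, y=2), (x=1, y=3)
  Distance 3: (x=1, y=2), (x=2, y=3)
  Distance 4: (x=1, y=1), (x=2, y=2), (x=3, y=3), (x=2, y=4)
  Distance 5: (x=2, y=1), (x=3, y=2), (x=4, y=3)
  Distance 6: (x=2, y=0), (x=3, y=1), (x=4, y=2), (x=5, y=3)  <- goal reached here
One shortest path (6 moves): (x=0, y=4) -> (x=0, y=3) -> (x=1, y=3) -> (x=2, y=3) -> (x=3, y=3) -> (x=3, y=2) -> (x=3, y=1)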